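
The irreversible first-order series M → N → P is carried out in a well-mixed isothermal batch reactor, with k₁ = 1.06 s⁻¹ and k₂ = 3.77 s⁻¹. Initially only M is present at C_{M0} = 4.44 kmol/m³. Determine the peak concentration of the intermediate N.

0.760 kmol/m³

At the optimum, C_{N,max}/C_{M0} = (k₁/k₂)^[k₂/(k₂−k₁)].
= (1.06/3.77)^(3.77/(3.77−1.06)) = (0.2812)^(1.391) = 0.1712.
C_{N,max} = 0.1712×4.44 = 0.760 kmol/m³.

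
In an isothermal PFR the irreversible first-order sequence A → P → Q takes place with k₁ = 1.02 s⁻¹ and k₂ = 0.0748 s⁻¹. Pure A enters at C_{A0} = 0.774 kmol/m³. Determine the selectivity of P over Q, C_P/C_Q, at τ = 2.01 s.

For first-order series with pure A initially, C_P(τ) = k₁C_{A0}/(k₂−k₁)·(e^(−k₁τ) − e^(−k₂τ)).
e^(−k₁τ) = e^(−1.02×2.01) = e^(−2.050) = 0.1287; e^(−k₂τ) = e^(−0.1503) = 0.8604.
C_P = 1.02×0.774/(0.0748−1.02) × (0.1287−0.8604) = (-0.8353)×(-0.7317) = 0.6112 kmol/m³.
C_A = C_{A0}e^(−k₁τ) = 0.09962 kmol/m³, so C_Q = C_{A0}−C_A−C_P = 0.06323 kmol/m³; C_P/C_Q = 9.67.

9.67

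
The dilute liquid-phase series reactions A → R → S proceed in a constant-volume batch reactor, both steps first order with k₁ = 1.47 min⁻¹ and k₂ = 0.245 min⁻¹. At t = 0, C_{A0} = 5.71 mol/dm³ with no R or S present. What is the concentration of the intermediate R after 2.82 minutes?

3.33 mol/dm³

Solving the coupled first-order balances gives C_R(t) = [k₁/(k₂−k₁)]·C_{A0}·(e^(−k₁t) − e^(−k₂t)).
e^(−k₁t) = e^(−1.47×2.82) = e^(−4.145) = 0.01584; e^(−k₂t) = e^(−0.6909) = 0.5011.
C_R = 1.47×5.71/(0.245−1.47) × (0.01584−0.5011) = (-6.852)×(-0.4853) = 3.325 mol/dm³.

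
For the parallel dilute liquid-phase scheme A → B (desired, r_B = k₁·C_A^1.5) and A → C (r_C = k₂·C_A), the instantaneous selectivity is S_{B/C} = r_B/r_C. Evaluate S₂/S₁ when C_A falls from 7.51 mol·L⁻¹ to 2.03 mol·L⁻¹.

S_{B/C} = (k₁/k₂)·C_A^0.5, so S₂/S₁ = (C_{A,2}/C_{A,1})^0.5.
= (2.03/7.51)^0.5 = (0.2703)^0.5 = 0.520.
Selectivity toward B falls as C_A falls — high-concentration operation is favoured.

0.520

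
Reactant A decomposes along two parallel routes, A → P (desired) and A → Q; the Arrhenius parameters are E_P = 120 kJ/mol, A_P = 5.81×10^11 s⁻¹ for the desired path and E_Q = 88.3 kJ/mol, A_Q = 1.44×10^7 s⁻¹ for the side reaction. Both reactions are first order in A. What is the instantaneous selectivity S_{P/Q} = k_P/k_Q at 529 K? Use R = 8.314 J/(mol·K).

29.9

With equal orders, S_{P/Q} = k_P/k_Q = (A_P/A_Q)·exp[(E_Q−E_P)/(RT)].
(E_Q−E_P)/(RT) = (88.3−120)×10³/(8.314×529) = -31700/4398 = -7.208.
k_P/k_Q = (5.81×10^11/1.44×10^7)·exp(-7.208) = 40347 × 7.409×10^-4 = 29.9.
Since E_P > E_Q, raising the temperature improves selectivity toward P.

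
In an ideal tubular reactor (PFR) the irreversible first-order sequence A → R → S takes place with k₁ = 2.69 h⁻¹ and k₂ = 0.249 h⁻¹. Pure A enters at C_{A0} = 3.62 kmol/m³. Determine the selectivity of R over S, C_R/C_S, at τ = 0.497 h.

12.9

Solving the coupled first-order balances gives C_R(τ) = [k₁/(k₂−k₁)]·C_{A0}·(e^(−k₁τ) − e^(−k₂τ)).
e^(−k₁τ) = e^(−2.69×0.497) = e^(−1.337) = 0.2627; e^(−k₂τ) = e^(−0.1238) = 0.8836.
C_R = 2.69×3.62/(0.249−2.69) × (0.2627−0.8836) = (-3.989)×(-0.6209) = 2.477 kmol/m³.
C_A = C_{A0}e^(−k₁τ) = 0.9508 kmol/m³, so C_S = C_{A0}−C_A−C_R = 0.1921 kmol/m³; C_R/C_S = 12.9.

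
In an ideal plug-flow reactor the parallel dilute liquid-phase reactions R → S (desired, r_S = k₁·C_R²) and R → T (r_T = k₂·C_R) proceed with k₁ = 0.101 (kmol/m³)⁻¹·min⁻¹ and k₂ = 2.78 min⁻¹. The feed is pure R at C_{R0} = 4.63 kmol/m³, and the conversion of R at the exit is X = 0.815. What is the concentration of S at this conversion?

C_R = C_{R0}(1−X) = 0.8566 kmol/m³.
Along a PFR/batch, dC_T/dC_R = −r_T/(r_S+r_T) = −k₂/(k₂+k₁·C_R).
Integrating from C_{R0} to C_R: C_T = (2.78/0.101)·ln[(2.78+0.101·4.63)/(2.78+0.101·0.857)] = 27.52·ln(3.248/2.867) = 3.436 kmol/m³.
Then C_S = (C_{R0}−C_R) − C_T = 3.773 − 3.436 = 0.3375 kmol/m³.

0.338 kmol/m³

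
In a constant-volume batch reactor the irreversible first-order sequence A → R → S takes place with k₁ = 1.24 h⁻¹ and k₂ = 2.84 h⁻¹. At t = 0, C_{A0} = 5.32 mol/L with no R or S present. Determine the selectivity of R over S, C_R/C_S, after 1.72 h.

The intermediate concentration in a first-order A→B→C sequence is C_R = k₁C_{A0}(e^(−k₁t) − e^(−k₂t))/(k₂−k₁).
e^(−k₁t) = e^(−1.24×1.72) = e^(−2.133) = 0.1185; e^(−k₂t) = e^(−4.885) = 0.007561.
C_R = 1.24×5.32/(2.84−1.24) × (0.1185−0.007561) = 4.123×0.1109 = 0.4574 mol/L.
C_A = C_{A0}e^(−k₁t) = 0.6304 mol/L, so C_S = C_{A0}−C_A−C_R = 4.232 mol/L; C_R/C_S = 0.108.

0.108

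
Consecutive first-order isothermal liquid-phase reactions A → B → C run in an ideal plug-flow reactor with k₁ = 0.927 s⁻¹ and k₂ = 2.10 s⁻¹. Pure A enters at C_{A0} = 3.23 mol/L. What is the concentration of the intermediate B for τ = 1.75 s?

0.439 mol/L

The intermediate concentration in a first-order A→B→C sequence is C_B = k₁C_{A0}(e^(−k₁τ) − e^(−k₂τ))/(k₂−k₁).
e^(−k₁τ) = e^(−0.927×1.75) = e^(−1.622) = 0.1975; e^(−k₂τ) = e^(−3.675) = 0.02535.
C_B = 0.927×3.23/(2.10−0.927) × (0.1975−0.02535) = 2.553×0.1721 = 0.4393 mol/L.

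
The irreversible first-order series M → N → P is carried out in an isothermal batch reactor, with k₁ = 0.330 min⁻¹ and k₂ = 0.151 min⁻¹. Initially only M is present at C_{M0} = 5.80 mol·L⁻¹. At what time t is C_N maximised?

4.37 min

Setting dC_N/dt = 0 gives t_opt = ln(k₂/k₁)/(k₂−k₁).
= ln(0.151/0.330)/(0.151−0.330) = ln(0.4576)/-0.1790 = -0.7818/-0.1790 = 4.37 min.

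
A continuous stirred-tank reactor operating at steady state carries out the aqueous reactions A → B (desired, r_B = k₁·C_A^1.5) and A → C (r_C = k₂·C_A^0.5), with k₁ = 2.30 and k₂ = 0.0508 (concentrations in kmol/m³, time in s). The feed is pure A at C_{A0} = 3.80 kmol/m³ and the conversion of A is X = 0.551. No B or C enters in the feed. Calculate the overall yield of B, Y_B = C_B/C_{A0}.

0.544

Exit C_A = C_{A0}(1−X) = 3.80×0.449 = 1.706 kmol/m³.
A CSTR operates uniformly at the exit composition, giving r_B = 5.126 and r_C = 0.06636 (each k·C_A^n at C_A = 1.706).
Fraction of consumed A going to B: r_B/(r_B+r_C) = 0.9872.
C_B = 0.9872·C_{A0}·X = 0.9872×3.80×0.551 = 2.07 kmol/m³; Y_B = C_B/C_{A0} = 0.544.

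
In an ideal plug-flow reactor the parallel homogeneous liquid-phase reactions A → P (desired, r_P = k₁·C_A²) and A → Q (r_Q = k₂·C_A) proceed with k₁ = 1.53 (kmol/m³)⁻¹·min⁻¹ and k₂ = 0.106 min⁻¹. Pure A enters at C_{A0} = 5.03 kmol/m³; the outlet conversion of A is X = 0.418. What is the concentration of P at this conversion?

C_A = C_{A0}(1−X) = 2.927 kmol/m³.
Along a PFR/batch, dC_Q/dC_A = −r_Q/(r_P+r_Q) = −k₂/(k₂+k₁·C_A).
Integrating from C_{A0} to C_A: C_Q = (0.106/1.53)·ln[(0.106+1.53·5.03)/(0.106+1.53·2.93)] = 0.06928·ln(7.802/4.585) = 0.03683 kmol/m³.
Then C_P = (C_{A0}−C_A) − C_Q = 2.103 − 0.03683 = 2.066 kmol/m³.

2.07 kmol/m³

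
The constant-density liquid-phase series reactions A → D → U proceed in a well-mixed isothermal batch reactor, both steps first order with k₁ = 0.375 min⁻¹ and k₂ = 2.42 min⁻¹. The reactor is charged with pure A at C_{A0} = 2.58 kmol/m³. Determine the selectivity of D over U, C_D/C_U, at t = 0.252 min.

The intermediate concentration in a first-order A→B→C sequence is C_D = k₁C_{A0}(e^(−k₁t) − e^(−k₂t))/(k₂−k₁).
e^(−k₁t) = e^(−0.375×0.252) = e^(−0.09450) = 0.9098; e^(−k₂t) = e^(−0.6098) = 0.5434.
C_D = 0.375×2.58/(2.42−0.375) × (0.9098−0.5434) = 0.4731×0.3664 = 0.1733 kmol/m³.
C_A = C_{A0}e^(−k₁t) = 2.347 kmol/m³, so C_U = C_{A0}−C_A−C_D = 0.05930 kmol/m³; C_D/C_U = 2.92.

2.92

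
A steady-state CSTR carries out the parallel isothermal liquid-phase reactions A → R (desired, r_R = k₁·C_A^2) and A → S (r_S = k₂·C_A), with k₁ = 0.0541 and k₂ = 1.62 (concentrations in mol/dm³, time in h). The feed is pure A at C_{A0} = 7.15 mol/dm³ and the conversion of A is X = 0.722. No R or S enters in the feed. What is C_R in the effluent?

0.321 mol/dm³

Exit C_A = C_{A0}(1−X) = 7.15×0.278 = 1.988 mol/dm³.
In a CSTR the entire volume is at exit conditions, so r_R = 0.0541×1.988^2 = 0.2137 and r_S = 1.62×1.988 = 3.220.
Fraction of consumed A going to R: r_R/(r_R+r_S) = 0.06225.
C_R = 0.06225·C_{A0}·X = 0.06225×7.15×0.722 = 0.321 mol/dm³.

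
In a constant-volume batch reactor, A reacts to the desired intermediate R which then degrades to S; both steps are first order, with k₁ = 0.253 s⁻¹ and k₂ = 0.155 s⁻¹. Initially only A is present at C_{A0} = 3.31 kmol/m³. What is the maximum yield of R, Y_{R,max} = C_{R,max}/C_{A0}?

0.461

Evaluating C_R at t_opt = ln(k₂/k₁)/(k₂−k₁) gives C_{R,max}/C_{A0} = (k₁/k₂)^[k₂/(k₂−k₁)].
= (0.253/0.155)^(0.155/(0.155−0.253)) = (1.632)^(-1.582) = 0.4607.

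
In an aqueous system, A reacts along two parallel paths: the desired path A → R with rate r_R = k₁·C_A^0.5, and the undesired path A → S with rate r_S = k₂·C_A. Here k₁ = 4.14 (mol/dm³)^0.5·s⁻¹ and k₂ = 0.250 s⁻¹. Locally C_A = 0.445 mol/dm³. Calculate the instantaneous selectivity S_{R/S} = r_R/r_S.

S_{R/S} = r_R/r_S = (k₁·C_A^0.5)/(k₂·C_A) = (k₁/k₂)·C_A^-0.5.
= (4.14×0.4450^0.5) / (0.250×0.4450) = 2.762/0.1113 = 24.8.
The undesired path is higher order in A, so low C_A (CSTR or dilute feed) favours R.

24.8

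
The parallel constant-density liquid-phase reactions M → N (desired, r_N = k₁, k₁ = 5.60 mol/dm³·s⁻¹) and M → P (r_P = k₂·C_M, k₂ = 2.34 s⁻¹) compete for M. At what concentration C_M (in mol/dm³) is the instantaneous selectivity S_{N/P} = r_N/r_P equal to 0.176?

S_{N/P} = (k₁/k₂)·C_M⁻¹ ⇒ C_M = (S·k₂/k₁)^(-1).
= (0.176×2.34/5.60)^(-1) = (0.07354)^(-1) = 13.6 mol/dm³.

13.6 mol/dm³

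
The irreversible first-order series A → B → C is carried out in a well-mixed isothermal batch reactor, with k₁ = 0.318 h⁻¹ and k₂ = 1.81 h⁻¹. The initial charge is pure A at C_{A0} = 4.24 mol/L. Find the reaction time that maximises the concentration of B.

The intermediate peaks when r₁ = r₂, i.e. k₁e^(−k₁t) = k₂e^(−k₂t), giving t_opt = ln(k₂/k₁)/(k₂−k₁).
= ln(1.81/0.318)/(1.81−0.318) = ln(5.692)/1.492 = 1.739/1.492 = 1.17 h.

1.17 h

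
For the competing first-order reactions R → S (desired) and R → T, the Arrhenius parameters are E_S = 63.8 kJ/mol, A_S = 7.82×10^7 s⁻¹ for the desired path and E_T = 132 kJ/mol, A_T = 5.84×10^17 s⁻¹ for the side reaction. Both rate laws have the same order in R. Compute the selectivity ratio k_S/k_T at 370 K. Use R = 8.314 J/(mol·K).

0.569

With equal orders, S_{S/T} = k_S/k_T = (A_S/A_T)·exp[(E_T−E_S)/(RT)].
(E_T−E_S)/(RT) = (132−63.8)×10³/(8.314×370) = 68200/3076 = 22.17.
k_S/k_T = (7.82×10^7/5.84×10^17)·exp(22.17) = 1.339×10^-10 × 4.251×10^9 = 0.569.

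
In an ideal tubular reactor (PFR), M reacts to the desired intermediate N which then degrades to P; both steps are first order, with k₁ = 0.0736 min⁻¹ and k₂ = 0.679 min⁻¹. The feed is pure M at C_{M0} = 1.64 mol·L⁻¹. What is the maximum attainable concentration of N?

0.136 mol·L⁻¹

At the optimum, C_{N,max}/C_{M0} = (k₁/k₂)^[k₂/(k₂−k₁)].
= (0.0736/0.679)^(0.679/(0.679−0.0736)) = (0.1084)^(1.122) = 0.08274.
C_{N,max} = 0.08274×1.64 = 0.136 mol·L⁻¹.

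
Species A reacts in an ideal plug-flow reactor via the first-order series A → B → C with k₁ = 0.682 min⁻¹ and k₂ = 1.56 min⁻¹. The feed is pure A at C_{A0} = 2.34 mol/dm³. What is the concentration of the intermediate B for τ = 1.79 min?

Solving the coupled first-order balances gives C_B(τ) = [k₁/(k₂−k₁)]·C_{A0}·(e^(−k₁τ) − e^(−k₂τ)).
e^(−k₁τ) = e^(−0.682×1.79) = e^(−1.221) = 0.2950; e^(−k₂τ) = e^(−2.792) = 0.06127.
C_B = 0.682×2.34/(1.56−0.682) × (0.2950−0.06127) = 1.818×0.2337 = 0.4248 mol/dm³.

0.425 mol/dm³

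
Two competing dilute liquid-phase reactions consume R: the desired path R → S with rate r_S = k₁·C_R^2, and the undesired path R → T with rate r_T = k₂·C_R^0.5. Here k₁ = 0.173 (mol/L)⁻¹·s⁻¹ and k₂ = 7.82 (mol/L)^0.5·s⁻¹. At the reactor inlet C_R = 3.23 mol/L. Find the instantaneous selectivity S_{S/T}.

0.128

S_{S/T} = r_S/r_T = (k₁·C_R^2)/(k₂·C_R^0.5) = (k₁/k₂)·C_R^1.5.
= (0.173×3.230^2) / (7.82×3.230^0.5) = 1.805/14.05 = 0.128.
Since the desired path is higher order in R, keeping C_R high (PFR or concentrated feed) favours S.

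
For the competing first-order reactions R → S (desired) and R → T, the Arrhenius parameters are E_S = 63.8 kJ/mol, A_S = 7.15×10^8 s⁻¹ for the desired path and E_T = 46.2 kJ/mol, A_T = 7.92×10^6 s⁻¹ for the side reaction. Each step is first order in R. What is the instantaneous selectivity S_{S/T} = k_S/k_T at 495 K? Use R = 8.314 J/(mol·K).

With equal orders, S_{S/T} = k_S/k_T = (A_S/A_T)·exp[(E_T−E_S)/(RT)].
(E_T−E_S)/(RT) = (46.2−63.8)×10³/(8.314×495) = -17600/4115 = -4.277.
k_S/k_T = (7.15×10^8/7.92×10^6)·exp(-4.277) = 90.28 × 0.01389 = 1.25.

1.25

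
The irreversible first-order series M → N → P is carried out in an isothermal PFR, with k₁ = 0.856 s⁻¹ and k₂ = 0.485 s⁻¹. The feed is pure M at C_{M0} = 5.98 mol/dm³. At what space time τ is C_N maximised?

The intermediate peaks when r₁ = r₂, i.e. k₁e^(−k₁τ) = k₂e^(−k₂τ), giving τ_opt = ln(k₂/k₁)/(k₂−k₁).
= ln(0.485/0.856)/(0.485−0.856) = ln(0.5666)/-0.3710 = -0.5681/-0.3710 = 1.53 s.

1.53 s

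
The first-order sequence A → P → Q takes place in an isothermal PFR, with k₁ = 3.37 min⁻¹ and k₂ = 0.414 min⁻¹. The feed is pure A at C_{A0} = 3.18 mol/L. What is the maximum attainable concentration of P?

2.37 mol/L

Evaluating C_P at τ_opt = ln(k₂/k₁)/(k₂−k₁) gives C_{P,max}/C_{A0} = (k₁/k₂)^[k₂/(k₂−k₁)].
= (3.37/0.414)^(0.414/(0.414−3.37)) = (8.140)^(-0.1401) = 0.7455.
C_{P,max} = 0.7455×3.18 = 2.37 mol/L.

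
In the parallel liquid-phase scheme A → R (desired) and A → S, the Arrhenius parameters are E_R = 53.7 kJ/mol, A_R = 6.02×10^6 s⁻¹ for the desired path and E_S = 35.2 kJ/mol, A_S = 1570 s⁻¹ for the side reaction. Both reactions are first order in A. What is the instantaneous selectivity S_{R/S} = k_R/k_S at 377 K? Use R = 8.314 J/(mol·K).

Since both paths have the same order in A, the concentration cancels and S_{R/S} = k_R/k_S = (A_R/A_S)·exp[(E_S−E_R)/(RT)].
(E_S−E_R)/(RT) = (35.2−53.7)×10³/(8.314×377) = -18500/3134 = -5.902.
k_R/k_S = (6.02×10^6/1570)·exp(-5.902) = 3834 × 0.002733 = 10.5.

10.5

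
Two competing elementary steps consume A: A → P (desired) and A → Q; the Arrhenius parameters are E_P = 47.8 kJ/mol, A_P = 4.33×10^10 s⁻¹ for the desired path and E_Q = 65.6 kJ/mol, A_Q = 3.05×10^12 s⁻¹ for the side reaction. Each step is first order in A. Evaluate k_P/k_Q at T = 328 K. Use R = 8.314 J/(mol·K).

With equal orders, S_{P/Q} = k_P/k_Q = (A_P/A_Q)·exp[(E_Q−E_P)/(RT)].
(E_Q−E_P)/(RT) = (65.6−47.8)×10³/(8.314×328) = 17800/2727 = 6.527.
k_P/k_Q = (4.33×10^10/3.05×10^12)·exp(6.527) = 0.01420 × 683.6 = 9.70.
Since E_P < E_Q, lowering the temperature improves selectivity toward P.

9.70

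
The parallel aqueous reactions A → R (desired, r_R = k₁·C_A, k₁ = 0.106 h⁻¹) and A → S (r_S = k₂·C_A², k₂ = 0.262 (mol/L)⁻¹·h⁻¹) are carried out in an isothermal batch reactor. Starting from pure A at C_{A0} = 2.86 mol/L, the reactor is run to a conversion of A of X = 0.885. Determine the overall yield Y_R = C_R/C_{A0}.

C_A = C_{A0}(1−X) = 0.3289 mol/L.
Along a PFR/batch, dC_R/dC_A = −r_R/(r_R+r_S) = −k₁/(k₁+k₂·C_A).
Integrating from C_{A0} to C_A: C_R = (0.106/0.262)·ln[(0.106+0.262·2.86)/(0.106+0.262·0.329)] = 0.4046·ln(0.8553/0.1922) = 0.6041 mol/L.
Y_R = C_R/C_{A0} = 0.6041/2.86 = 0.211.

0.211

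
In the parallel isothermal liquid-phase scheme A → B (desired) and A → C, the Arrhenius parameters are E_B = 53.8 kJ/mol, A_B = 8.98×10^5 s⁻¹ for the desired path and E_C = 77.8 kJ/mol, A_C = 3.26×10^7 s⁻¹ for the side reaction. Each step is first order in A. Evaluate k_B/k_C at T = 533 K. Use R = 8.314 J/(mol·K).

With equal orders, S_{B/C} = k_B/k_C = (A_B/A_C)·exp[(E_C−E_B)/(RT)].
(E_C−E_B)/(RT) = (77.8−53.8)×10³/(8.314×533) = 24000/4431 = 5.416.
k_B/k_C = (8.98×10^5/3.26×10^7)·exp(5.416) = 0.02755 × 225.0 = 6.20.
Since E_B < E_C, lowering the temperature improves selectivity toward B.

6.20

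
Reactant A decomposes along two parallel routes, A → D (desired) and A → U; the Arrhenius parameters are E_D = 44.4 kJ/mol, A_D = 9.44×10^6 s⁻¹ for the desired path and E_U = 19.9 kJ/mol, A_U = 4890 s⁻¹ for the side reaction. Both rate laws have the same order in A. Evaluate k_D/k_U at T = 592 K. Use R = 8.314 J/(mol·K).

13.3

With equal orders, S_{D/U} = k_D/k_U = (A_D/A_U)·exp[(E_U−E_D)/(RT)].
(E_U−E_D)/(RT) = (19.9−44.4)×10³/(8.314×592) = -24500/4922 = -4.978.
k_D/k_U = (9.44×10^6/4890)·exp(-4.978) = 1930 × 0.006889 = 13.3.
Since E_D > E_U, raising the temperature improves selectivity toward D.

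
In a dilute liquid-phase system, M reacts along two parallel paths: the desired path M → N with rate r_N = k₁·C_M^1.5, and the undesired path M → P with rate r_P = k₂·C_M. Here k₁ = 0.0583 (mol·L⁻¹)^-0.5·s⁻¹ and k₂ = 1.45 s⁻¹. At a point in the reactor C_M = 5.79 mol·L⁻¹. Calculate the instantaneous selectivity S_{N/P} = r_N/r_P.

S_{N/P} = r_N/r_P = (k₁·C_M^1.5)/(k₂·C_M) = (k₁/k₂)·C_M^0.5.
= (0.0583×5.790^1.5) / (1.45×5.790) = 0.8122/8.396 = 0.0967.
Since the desired path is higher order in M, keeping C_M high (PFR or concentrated feed) favours N.

0.0967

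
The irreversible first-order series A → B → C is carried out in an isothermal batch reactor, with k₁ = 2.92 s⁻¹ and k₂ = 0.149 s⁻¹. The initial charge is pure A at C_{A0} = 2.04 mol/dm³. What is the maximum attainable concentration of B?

1.74 mol/dm³

Evaluating C_B at t_opt = ln(k₂/k₁)/(k₂−k₁) gives C_{B,max}/C_{A0} = (k₁/k₂)^[k₂/(k₂−k₁)].
= (2.92/0.149)^(0.149/(0.149−2.92)) = (19.60)^(-0.05377) = 0.8522.
C_{B,max} = 0.8522×2.04 = 1.74 mol/dm³.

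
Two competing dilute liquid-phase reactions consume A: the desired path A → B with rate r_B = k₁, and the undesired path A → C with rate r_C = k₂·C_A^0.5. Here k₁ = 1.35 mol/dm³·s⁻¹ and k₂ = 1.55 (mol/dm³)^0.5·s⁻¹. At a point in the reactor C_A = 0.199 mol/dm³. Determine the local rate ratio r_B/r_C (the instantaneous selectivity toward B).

1.95

S_{B/C} = r_B/r_C = (k₁)/(k₂·C_A^0.5) = (k₁/k₂)·C_A^-0.5.
= (1.35) / (1.55×0.1990^0.5) = 1.350/0.6914 = 1.95.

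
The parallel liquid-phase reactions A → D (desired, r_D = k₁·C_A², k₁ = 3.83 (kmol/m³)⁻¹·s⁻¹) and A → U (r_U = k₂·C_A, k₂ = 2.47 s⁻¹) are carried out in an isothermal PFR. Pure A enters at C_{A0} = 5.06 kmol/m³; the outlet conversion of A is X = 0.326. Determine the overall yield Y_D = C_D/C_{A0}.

C_A = C_{A0}(1−X) = 3.410 kmol/m³.
Along a PFR/batch, dC_U/dC_A = −r_U/(r_D+r_U) = −k₂/(k₂+k₁·C_A).
Integrating from C_{A0} to C_A: C_U = (2.47/3.83)·ln[(2.47+3.83·5.06)/(2.47+3.83·3.41)] = 0.6449·ln(21.85/15.53) = 0.2201 kmol/m³.
Then C_D = (C_{A0}−C_A) − C_U = 1.650 − 0.2201 = 1.429 kmol/m³.
Y_D = C_D/C_{A0} = 1.429/5.06 = 0.283.

0.283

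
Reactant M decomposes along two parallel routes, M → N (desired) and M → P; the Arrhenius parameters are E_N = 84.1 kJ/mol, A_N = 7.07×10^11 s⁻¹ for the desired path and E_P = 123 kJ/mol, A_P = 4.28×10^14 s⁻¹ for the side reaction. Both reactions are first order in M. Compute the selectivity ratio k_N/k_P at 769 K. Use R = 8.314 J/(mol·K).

k_N/k_P = (A_N/A_P)·exp[−(E_N−E_P)/(RT)] = (A_N/A_P)·exp[(E_P−E_N)/(RT)].
(E_P−E_N)/(RT) = (123−84.1)×10³/(8.314×769) = 38900/6393 = 6.084.
k_N/k_P = (7.07×10^11/4.28×10^14)·exp(6.084) = 0.001652 × 438.9 = 0.725.
Since E_N < E_P, lowering the temperature improves selectivity toward N.

0.725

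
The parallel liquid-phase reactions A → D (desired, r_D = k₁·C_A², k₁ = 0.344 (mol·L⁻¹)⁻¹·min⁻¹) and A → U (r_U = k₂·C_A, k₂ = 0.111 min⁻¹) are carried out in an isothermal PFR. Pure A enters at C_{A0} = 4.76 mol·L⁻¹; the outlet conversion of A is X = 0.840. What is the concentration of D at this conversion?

C_A = C_{A0}(1−X) = 0.7616 mol·L⁻¹.
Along a PFR/batch, dC_U/dC_A = −r_U/(r_D+r_U) = −k₂/(k₂+k₁·C_A).
Integrating from C_{A0} to C_A: C_U = (0.111/0.344)·ln[(0.111+0.344·4.76)/(0.111+0.344·0.762)] = 0.3227·ln(1.748/0.3730) = 0.4985 mol·L⁻¹.
Then C_D = (C_{A0}−C_A) − C_U = 3.998 − 0.4985 = 3.500 mol·L⁻¹.

3.50 mol·L⁻¹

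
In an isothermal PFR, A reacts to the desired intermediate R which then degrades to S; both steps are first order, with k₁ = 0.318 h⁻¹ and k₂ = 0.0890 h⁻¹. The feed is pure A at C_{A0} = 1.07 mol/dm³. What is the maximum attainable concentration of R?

0.652 mol/dm³

At the optimum, C_{R,max}/C_{A0} = (k₁/k₂)^[k₂/(k₂−k₁)].
= (0.318/0.0890)^(0.0890/(0.0890−0.318)) = (3.573)^(-0.3886) = 0.6096.
C_{R,max} = 0.6096×1.07 = 0.652 mol/dm³.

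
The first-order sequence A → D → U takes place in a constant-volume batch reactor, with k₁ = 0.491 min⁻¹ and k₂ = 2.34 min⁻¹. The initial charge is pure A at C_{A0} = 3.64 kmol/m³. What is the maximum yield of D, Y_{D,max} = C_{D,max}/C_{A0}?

For a first-order series the maximum intermediate yield is C_{D,max}/C_{A0} = (k₁/k₂)^[k₂/(k₂−k₁)].
= (0.491/2.34)^(2.34/(2.34−0.491)) = (0.2098)^(1.266) = 0.1386.

0.139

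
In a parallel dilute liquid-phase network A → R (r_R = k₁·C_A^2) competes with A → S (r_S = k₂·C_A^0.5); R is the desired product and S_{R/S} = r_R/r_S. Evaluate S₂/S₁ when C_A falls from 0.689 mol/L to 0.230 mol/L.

0.193

S_{R/S} = (k₁/k₂)·C_A^1.5, so S₂/S₁ = (C_{A,2}/C_{A,1})^1.5.
= (0.230/0.689)^1.5 = (0.3338)^1.5 = 0.193.
Selectivity toward R falls as C_A falls — high-concentration operation is favoured.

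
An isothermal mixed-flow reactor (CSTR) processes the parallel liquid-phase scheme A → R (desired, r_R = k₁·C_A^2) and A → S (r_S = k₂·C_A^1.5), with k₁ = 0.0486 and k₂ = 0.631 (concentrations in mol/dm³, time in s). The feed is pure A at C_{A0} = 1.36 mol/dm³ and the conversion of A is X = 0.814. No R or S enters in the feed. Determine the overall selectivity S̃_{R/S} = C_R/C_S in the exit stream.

0.0387

Exit C_A = C_{A0}(1−X) = 1.36×0.186 = 0.2530 mol/dm³.
A CSTR operates uniformly at the exit composition, giving r_R = 0.003110 and r_S = 0.08028 (each k·C_A^n at C_A = 0.2530).
Overall selectivity = C_R/C_S = r_Rτ/(r_Sτ) = r_R/r_S = 0.0387.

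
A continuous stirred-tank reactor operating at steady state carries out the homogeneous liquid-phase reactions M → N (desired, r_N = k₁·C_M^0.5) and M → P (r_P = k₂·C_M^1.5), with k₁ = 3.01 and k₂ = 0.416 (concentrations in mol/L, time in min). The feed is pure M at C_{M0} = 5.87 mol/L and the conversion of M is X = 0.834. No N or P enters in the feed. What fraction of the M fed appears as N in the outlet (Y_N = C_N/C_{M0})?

Exit C_M = C_{M0}(1−X) = 5.87×0.166 = 0.9744 mol/L.
A CSTR operates uniformly at the exit composition, giving r_N = 2.971 and r_P = 0.4001 (each k·C_M^n at C_M = 0.9744).
Fraction of consumed M going to N: r_N/(r_N+r_P) = 0.8813.
C_N = 0.8813·C_{M0}·X = 0.8813×5.87×0.834 = 4.31 mol/L; Y_N = C_N/C_{M0} = 0.735.

0.735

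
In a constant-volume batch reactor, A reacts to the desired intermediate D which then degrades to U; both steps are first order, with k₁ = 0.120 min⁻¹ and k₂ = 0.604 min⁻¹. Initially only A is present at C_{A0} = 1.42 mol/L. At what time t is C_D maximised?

The intermediate peaks when r₁ = r₂, i.e. k₁e^(−k₁t) = k₂e^(−k₂t), giving t_opt = ln(k₂/k₁)/(k₂−k₁).
= ln(0.604/0.120)/(0.604−0.120) = ln(5.033)/0.4840 = 1.616/0.4840 = 3.34 min.

3.34 min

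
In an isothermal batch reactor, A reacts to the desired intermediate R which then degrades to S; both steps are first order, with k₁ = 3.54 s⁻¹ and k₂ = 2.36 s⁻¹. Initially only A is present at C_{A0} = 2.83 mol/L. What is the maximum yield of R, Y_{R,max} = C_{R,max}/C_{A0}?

At the optimum, C_{R,max}/C_{A0} = (k₁/k₂)^[k₂/(k₂−k₁)].
= (3.54/2.36)^(2.36/(2.36−3.54)) = (1.500)^(-2.000) = 0.4444.

0.444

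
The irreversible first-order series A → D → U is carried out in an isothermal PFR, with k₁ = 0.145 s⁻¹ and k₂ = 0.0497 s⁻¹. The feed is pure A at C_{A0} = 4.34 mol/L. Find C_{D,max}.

At the optimum, C_{D,max}/C_{A0} = (k₁/k₂)^[k₂/(k₂−k₁)].
= (0.145/0.0497)^(0.0497/(0.0497−0.145)) = (2.918)^(-0.5215) = 0.5721.
C_{D,max} = 0.5721×4.34 = 2.48 mol/L.

2.48 mol/L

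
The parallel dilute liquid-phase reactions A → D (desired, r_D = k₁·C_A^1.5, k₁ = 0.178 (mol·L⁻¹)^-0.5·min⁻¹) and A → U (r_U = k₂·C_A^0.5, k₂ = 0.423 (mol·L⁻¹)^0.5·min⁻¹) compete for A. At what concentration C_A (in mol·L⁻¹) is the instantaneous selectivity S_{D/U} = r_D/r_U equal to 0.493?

1.17 mol·L⁻¹

S_{D/U} = (k₁/k₂)·C_A ⇒ C_A = S·k₂/k₁.
= 0.493×0.423/0.178 = 1.17 mol·L⁻¹.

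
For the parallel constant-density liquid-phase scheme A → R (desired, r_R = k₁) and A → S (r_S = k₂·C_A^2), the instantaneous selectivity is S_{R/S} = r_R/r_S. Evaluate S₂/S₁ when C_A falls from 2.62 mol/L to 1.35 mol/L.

S_{R/S} = (k₁/k₂)·C_A^-2, so S₂/S₁ = (C_{A,2}/C_{A,1})^-2.
= (1.35/2.62)^(-2) = (0.5153)^(-2) = 3.77.

3.77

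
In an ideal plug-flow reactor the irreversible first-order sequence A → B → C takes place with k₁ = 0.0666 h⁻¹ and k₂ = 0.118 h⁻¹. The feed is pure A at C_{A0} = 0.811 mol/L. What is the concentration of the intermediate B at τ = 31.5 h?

Solving the coupled first-order balances gives C_B(τ) = [k₁/(k₂−k₁)]·C_{A0}·(e^(−k₁τ) − e^(−k₂τ)).
e^(−k₁τ) = e^(−0.0666×31.5) = e^(−2.098) = 0.1227; e^(−k₂τ) = e^(−3.717) = 0.02431.
C_B = 0.0666×0.811/(0.118−0.0666) × (0.1227−0.02431) = 1.051×0.09841 = 0.1034 mol/L.

0.103 mol/L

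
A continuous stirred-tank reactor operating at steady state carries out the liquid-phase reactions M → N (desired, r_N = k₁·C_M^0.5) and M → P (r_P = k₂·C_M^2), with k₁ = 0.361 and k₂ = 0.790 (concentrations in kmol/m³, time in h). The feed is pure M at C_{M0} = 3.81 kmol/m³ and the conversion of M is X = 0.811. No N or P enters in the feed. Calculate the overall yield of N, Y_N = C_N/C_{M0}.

0.347

Exit C_M = C_{M0}(1−X) = 3.81×0.189 = 0.7201 kmol/m³.
Rates in a CSTR are evaluated at the outlet concentration: r_N = 0.361×0.7201^0.5 = 0.3063, r_P = 0.790×0.7201^2 = 0.4096.
Fraction of consumed M going to N: r_N/(r_N+r_P) = 0.4279.
C_N = 0.4279·C_{M0}·X = 0.4279×3.81×0.811 = 1.32 kmol/m³; Y_N = C_N/C_{M0} = 0.347.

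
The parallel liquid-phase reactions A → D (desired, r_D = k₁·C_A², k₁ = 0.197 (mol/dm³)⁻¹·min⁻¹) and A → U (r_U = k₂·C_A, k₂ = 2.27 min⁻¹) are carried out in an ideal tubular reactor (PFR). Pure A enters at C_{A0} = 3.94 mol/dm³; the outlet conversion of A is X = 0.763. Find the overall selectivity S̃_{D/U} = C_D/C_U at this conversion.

0.207

C_A = C_{A0}(1−X) = 0.9338 mol/dm³.
Along a PFR/batch, dC_U/dC_A = −r_U/(r_D+r_U) = −k₂/(k₂+k₁·C_A).
Integrating from C_{A0} to C_A: C_U = (2.27/0.197)·ln[(2.27+0.197·3.94)/(2.27+0.197·0.934)] = 11.52·ln(3.046/2.454) = 2.491 mol/dm³.
Then C_D = (C_{A0}−C_A) − C_U = 3.006 − 2.491 = 0.5151 mol/dm³.
S̃_{D/U} = C_D/C_U = 0.5151/2.491 = 0.207.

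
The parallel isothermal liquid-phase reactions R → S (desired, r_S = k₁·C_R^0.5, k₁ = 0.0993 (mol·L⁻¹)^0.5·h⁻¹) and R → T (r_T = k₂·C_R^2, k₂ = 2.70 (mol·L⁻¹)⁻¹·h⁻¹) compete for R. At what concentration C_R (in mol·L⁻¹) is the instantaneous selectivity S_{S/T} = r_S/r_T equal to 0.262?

S_{S/T} = (k₁/k₂)·C_R^-1.5 ⇒ C_R = (S·k₂/k₁)^(1/(-1.5)).
= (0.262×2.70/0.0993)^(-0.6667) = (7.124)^(-0.6667) = 0.270 mol·L⁻¹.

0.270 mol·L⁻¹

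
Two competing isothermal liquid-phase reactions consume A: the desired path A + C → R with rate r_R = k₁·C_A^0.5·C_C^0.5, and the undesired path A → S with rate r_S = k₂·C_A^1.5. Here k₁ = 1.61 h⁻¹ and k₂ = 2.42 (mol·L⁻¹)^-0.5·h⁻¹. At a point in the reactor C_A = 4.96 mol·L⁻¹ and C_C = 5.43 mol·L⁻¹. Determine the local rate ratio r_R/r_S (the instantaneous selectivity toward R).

0.313

S_{R/S} = r_R/r_S = (k₁·C_A^0.5·C_C^0.5)/(k₂·C_A^1.5) = (k₁/k₂)·C_A⁻¹·C_C^0.5.
= (1.61×4.960^0.5×5.430^0.5) / (2.42×4.960^1.5) = 8.355/26.73 = 0.313.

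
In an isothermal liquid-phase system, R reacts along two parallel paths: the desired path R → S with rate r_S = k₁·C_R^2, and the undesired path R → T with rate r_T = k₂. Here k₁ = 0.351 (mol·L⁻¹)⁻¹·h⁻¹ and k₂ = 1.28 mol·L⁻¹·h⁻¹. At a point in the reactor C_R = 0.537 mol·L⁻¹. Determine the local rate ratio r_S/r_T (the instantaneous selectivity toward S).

0.0791

S_{S/T} = r_S/r_T = (k₁·C_R^2)/(k₂) = (k₁/k₂)·C_R^2.
= (0.351×0.5370^2) / (1.28) = 0.1012/1.280 = 0.0791.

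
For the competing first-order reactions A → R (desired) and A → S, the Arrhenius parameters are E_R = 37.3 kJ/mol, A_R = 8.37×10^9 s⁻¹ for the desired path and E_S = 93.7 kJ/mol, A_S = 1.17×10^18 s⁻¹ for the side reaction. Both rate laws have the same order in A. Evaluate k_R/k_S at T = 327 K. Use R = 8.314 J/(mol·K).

7.31

With equal orders, S_{R/S} = k_R/k_S = (A_R/A_S)·exp[(E_S−E_R)/(RT)].
(E_S−E_R)/(RT) = (93.7−37.3)×10³/(8.314×327) = 56400/2719 = 20.75.
k_R/k_S = (8.37×10^9/1.17×10^18)·exp(20.75) = 7.154×10^-9 × 1.022×10^9 = 7.31.
Since E_R < E_S, lowering the temperature improves selectivity toward R.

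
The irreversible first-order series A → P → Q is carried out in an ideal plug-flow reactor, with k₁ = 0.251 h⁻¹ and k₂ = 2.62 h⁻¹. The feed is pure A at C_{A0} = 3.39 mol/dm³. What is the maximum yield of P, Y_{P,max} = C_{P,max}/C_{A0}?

For a first-order series the maximum intermediate yield is C_{P,max}/C_{A0} = (k₁/k₂)^[k₂/(k₂−k₁)].
= (0.251/2.62)^(2.62/(2.62−0.251)) = (0.09580)^(1.106) = 0.07472.

0.0747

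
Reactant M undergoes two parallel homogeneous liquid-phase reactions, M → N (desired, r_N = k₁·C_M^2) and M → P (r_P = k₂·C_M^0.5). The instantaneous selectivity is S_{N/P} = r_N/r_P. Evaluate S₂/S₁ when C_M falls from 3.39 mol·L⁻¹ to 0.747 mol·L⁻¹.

S_{N/P} = (k₁/k₂)·C_M^1.5, so S₂/S₁ = (C_{M,2}/C_{M,1})^1.5.
= (0.747/3.39)^1.5 = (0.2204)^1.5 = 0.103.

0.103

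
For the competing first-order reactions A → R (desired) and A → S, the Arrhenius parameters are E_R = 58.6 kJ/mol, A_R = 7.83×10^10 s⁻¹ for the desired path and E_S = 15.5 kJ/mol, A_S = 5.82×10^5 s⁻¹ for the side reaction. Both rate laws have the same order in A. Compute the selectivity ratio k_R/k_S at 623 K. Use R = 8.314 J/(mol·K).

32.7

Since both paths have the same order in A, the concentration cancels and S_{R/S} = k_R/k_S = (A_R/A_S)·exp[(E_S−E_R)/(RT)].
(E_S−E_R)/(RT) = (15.5−58.6)×10³/(8.314×623) = -43100/5180 = -8.321.
k_R/k_S = (7.83×10^10/5.82×10^5)·exp(-8.321) = 1.345×10^5 × 2.433×10^-4 = 32.7.
Since E_R > E_S, raising the temperature improves selectivity toward R.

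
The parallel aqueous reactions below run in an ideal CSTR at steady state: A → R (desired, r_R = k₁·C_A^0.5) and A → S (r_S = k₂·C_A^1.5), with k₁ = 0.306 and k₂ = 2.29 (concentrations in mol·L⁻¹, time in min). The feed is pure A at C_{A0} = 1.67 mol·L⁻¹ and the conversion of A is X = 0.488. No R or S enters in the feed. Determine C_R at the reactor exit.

0.110 mol·L⁻¹

Exit C_A = C_{A0}(1−X) = 1.67×0.512 = 0.8550 mol·L⁻¹.
Rates in a CSTR are evaluated at the outlet concentration: r_R = 0.306×0.8550^0.5 = 0.2830, r_S = 2.29×0.8550^1.5 = 1.811.
Fraction of consumed A going to R: r_R/(r_R+r_S) = 0.1352.
C_R = 0.1352·C_{A0}·X = 0.1352×1.67×0.488 = 0.110 mol·L⁻¹.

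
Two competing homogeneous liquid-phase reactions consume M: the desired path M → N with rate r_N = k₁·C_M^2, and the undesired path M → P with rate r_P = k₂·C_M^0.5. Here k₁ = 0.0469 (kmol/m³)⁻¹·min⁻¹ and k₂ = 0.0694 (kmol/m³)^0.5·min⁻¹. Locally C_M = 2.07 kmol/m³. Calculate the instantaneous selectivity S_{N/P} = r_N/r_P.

2.01

S_{N/P} = r_N/r_P = (k₁·C_M^2)/(k₂·C_M^0.5) = (k₁/k₂)·C_M^1.5.
= (0.0469×2.070^2) / (0.0694×2.070^0.5) = 0.2010/0.09985 = 2.01.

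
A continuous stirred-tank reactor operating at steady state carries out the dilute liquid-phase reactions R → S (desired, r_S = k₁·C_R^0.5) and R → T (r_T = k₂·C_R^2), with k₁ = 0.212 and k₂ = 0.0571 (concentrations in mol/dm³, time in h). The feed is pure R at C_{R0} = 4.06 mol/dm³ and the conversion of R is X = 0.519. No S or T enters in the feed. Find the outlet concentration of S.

Exit C_R = C_{R0}(1−X) = 4.06×0.481 = 1.953 mol/dm³.
In a CSTR the entire volume is at exit conditions, so r_S = 0.212×1.953^0.5 = 0.2963 and r_T = 0.0571×1.953^2 = 0.2178.
Fraction of consumed R going to S: r_S/(r_S+r_T) = 0.5764.
C_S = 0.5764·C_{R0}·X = 0.5764×4.06×0.519 = 1.21 mol/dm³.

1.21 mol/dm³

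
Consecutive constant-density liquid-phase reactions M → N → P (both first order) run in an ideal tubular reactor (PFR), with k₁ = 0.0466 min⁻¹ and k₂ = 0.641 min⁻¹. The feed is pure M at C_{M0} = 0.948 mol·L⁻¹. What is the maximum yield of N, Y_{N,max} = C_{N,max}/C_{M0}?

0.0592

For a first-order series the maximum intermediate yield is C_{N,max}/C_{M0} = (k₁/k₂)^[k₂/(k₂−k₁)].
= (0.0466/0.641)^(0.641/(0.641−0.0466)) = (0.07270)^(1.078) = 0.05919.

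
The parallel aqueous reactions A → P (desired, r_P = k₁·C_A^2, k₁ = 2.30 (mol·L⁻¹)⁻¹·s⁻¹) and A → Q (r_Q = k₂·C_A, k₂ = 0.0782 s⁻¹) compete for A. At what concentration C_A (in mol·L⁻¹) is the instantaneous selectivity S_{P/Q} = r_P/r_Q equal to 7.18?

0.244 mol·L⁻¹

S_{P/Q} = (k₁/k₂)·C_A ⇒ C_A = S·k₂/k₁.
= 7.18×0.0782/2.30 = 0.244 mol·L⁻¹.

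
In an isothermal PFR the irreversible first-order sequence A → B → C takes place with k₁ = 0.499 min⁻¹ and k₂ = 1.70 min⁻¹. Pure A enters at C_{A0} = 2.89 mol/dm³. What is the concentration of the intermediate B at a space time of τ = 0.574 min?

Solving the coupled first-order balances gives C_B(τ) = [k₁/(k₂−k₁)]·C_{A0}·(e^(−k₁τ) − e^(−k₂τ)).
e^(−k₁τ) = e^(−0.499×0.574) = e^(−0.2864) = 0.7509; e^(−k₂τ) = e^(−0.9758) = 0.3769.
C_B = 0.499×2.89/(1.70−0.499) × (0.7509−0.3769) = 1.201×0.3741 = 0.4491 mol/dm³.

0.449 mol/dm³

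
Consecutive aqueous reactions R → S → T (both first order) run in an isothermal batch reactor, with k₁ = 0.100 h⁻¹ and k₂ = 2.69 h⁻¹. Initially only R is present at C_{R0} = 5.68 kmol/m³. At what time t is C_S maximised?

Setting dC_S/dt = 0 gives t_opt = ln(k₂/k₁)/(k₂−k₁).
= ln(2.69/0.100)/(2.69−0.100) = ln(26.90)/2.590 = 3.292/2.590 = 1.27 h.

1.27 h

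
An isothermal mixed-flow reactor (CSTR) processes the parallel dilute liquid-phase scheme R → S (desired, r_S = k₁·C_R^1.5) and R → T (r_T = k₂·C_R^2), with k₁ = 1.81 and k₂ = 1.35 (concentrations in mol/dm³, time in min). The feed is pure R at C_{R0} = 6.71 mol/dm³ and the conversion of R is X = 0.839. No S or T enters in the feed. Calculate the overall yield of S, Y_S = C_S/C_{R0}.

0.473

Exit C_R = C_{R0}(1−X) = 6.71×0.161 = 1.080 mol/dm³.
A CSTR operates uniformly at the exit composition, giving r_S = 2.032 and r_T = 1.576 (each k·C_R^n at C_R = 1.080).
Fraction of consumed R going to S: r_S/(r_S+r_T) = 0.5633.
C_S = 0.5633·C_{R0}·X = 0.5633×6.71×0.839 = 3.17 mol/dm³; Y_S = C_S/C_{R0} = 0.473.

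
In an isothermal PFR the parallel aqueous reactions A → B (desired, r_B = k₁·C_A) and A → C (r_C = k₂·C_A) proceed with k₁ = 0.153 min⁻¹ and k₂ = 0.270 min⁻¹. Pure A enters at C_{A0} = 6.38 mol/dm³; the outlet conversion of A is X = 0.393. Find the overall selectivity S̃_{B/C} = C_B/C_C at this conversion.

0.567

C_A = C_{A0}(1−X) = 3.873 mol/dm³.
Both paths are first order in A, so the instantaneous fraction to B is constant: dC_B/d(−C_A) = k₁/(k₁+k₂) = 0.3617.
C_B = 0.3617·(C_{A0}−C_A) = 0.3617×2.507 = 0.907 mol/dm³.
C_C = (C_{A0}−C_A)−C_B = 1.600 mol/dm³; S̃_{B/C} = 0.9069/1.600 = 0.567.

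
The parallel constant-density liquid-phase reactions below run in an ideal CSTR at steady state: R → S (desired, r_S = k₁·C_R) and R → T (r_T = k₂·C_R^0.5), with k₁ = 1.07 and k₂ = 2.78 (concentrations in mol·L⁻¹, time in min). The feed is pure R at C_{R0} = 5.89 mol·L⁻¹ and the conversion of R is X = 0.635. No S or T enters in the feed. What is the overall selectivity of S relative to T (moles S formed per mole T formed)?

Exit C_R = C_{R0}(1−X) = 5.89×0.365 = 2.150 mol·L⁻¹.
Rates in a CSTR are evaluated at the outlet concentration: r_S = 1.07×2.150 = 2.300, r_T = 2.78×2.150^0.5 = 4.076.
Overall selectivity = C_S/C_T = r_Sτ/(r_Tτ) = r_S/r_T = 0.564.

0.564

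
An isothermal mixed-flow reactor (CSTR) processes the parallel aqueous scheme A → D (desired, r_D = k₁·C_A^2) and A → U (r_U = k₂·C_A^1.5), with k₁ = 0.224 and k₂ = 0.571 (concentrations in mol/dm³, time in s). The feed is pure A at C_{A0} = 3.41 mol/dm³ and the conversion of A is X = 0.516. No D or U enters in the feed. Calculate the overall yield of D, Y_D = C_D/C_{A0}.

Exit C_A = C_{A0}(1−X) = 3.41×0.484 = 1.650 mol/dm³.
In a CSTR the entire volume is at exit conditions, so r_D = 0.224×1.650^2 = 0.6102 and r_U = 0.571×1.650^1.5 = 1.211.
Fraction of consumed A going to D: r_D/(r_D+r_U) = 0.3351.
C_D = 0.3351·C_{A0}·X = 0.3351×3.41×0.516 = 0.590 mol/dm³; Y_D = C_D/C_{A0} = 0.173.

0.173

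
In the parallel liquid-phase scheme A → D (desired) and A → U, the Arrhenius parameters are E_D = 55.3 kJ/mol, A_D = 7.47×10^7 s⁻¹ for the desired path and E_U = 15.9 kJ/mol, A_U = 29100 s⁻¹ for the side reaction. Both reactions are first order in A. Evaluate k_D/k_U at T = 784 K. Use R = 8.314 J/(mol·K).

Since both paths have the same order in A, the concentration cancels and S_{D/U} = k_D/k_U = (A_D/A_U)·exp[(E_U−E_D)/(RT)].
(E_U−E_D)/(RT) = (15.9−55.3)×10³/(8.314×784) = -39400/6518 = -6.045.
k_D/k_U = (7.47×10^7/29100)·exp(-6.045) = 2567 × 0.002371 = 6.09.

6.09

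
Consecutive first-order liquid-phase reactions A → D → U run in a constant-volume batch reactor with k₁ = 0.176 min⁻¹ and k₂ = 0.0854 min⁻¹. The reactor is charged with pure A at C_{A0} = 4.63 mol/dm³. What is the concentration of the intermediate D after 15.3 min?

1.83 mol/dm³

Solving the coupled first-order balances gives C_D(t) = [k₁/(k₂−k₁)]·C_{A0}·(e^(−k₁t) − e^(−k₂t)).
e^(−k₁t) = e^(−0.176×15.3) = e^(−2.693) = 0.06769; e^(−k₂t) = e^(−1.307) = 0.2707.
C_D = 0.176×4.63/(0.0854−0.176) × (0.06769−0.2707) = (-8.994)×(-0.2030) = 1.826 mol/dm³.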